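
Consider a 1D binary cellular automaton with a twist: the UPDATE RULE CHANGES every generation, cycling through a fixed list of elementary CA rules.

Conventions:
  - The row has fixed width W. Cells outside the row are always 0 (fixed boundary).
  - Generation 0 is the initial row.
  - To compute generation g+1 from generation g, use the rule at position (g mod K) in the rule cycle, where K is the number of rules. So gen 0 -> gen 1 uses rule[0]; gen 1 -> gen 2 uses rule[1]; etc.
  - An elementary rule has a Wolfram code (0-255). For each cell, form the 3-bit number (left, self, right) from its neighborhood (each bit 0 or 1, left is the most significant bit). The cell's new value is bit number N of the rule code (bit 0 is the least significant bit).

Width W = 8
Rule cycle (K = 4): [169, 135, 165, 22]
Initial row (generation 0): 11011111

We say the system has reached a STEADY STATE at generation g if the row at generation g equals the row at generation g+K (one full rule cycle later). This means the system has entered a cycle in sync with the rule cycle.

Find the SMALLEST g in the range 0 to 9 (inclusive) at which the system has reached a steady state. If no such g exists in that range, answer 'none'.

Answer: 0

Derivation:
Gen 0: 11011111
Gen 1 (rule 169): 10111110
Gen 2 (rule 135): 10011100
Gen 3 (rule 165): 10001001
Gen 4 (rule 22): 11011111
Gen 5 (rule 169): 10111110
Gen 6 (rule 135): 10011100
Gen 7 (rule 165): 10001001
Gen 8 (rule 22): 11011111
Gen 9 (rule 169): 10111110
Gen 10 (rule 135): 10011100
Gen 11 (rule 165): 10001001
Gen 12 (rule 22): 11011111
Gen 13 (rule 169): 10111110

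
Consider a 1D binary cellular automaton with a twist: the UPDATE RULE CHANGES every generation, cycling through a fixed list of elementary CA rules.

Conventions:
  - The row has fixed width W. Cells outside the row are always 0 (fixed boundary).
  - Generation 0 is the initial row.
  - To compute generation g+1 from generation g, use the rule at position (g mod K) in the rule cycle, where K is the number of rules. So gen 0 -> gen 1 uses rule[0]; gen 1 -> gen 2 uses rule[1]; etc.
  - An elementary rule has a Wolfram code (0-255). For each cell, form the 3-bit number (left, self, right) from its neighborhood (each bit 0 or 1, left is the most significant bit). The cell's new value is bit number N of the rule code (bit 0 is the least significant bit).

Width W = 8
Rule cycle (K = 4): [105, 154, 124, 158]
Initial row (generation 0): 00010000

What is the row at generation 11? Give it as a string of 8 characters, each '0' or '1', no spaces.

Gen 0: 00010000
Gen 1 (rule 105): 11000111
Gen 2 (rule 154): 10101110
Gen 3 (rule 124): 11111011
Gen 4 (rule 158): 11110010
Gen 5 (rule 105): 10010000
Gen 6 (rule 154): 01101000
Gen 7 (rule 124): 01111100
Gen 8 (rule 158): 11111010
Gen 9 (rule 105): 10001100
Gen 10 (rule 154): 01011010
Gen 11 (rule 124): 01111111

Answer: 01111111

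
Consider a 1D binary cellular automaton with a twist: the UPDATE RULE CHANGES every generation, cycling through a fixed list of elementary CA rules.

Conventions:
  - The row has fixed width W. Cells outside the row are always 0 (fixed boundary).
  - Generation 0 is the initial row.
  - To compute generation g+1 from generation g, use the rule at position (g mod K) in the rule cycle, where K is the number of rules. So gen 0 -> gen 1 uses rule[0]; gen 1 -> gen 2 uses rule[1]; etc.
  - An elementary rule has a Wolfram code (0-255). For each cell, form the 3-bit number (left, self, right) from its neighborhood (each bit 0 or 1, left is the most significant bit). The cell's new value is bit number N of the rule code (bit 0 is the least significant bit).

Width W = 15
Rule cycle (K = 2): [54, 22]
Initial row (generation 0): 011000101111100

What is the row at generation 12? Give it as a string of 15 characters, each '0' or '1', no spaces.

Gen 0: 011000101111100
Gen 1 (rule 54): 100101110000010
Gen 2 (rule 22): 111100001000111
Gen 3 (rule 54): 000010011101000
Gen 4 (rule 22): 000111100001100
Gen 5 (rule 54): 001000010010010
Gen 6 (rule 22): 011100111111111
Gen 7 (rule 54): 100011000000000
Gen 8 (rule 22): 110100100000000
Gen 9 (rule 54): 001111110000000
Gen 10 (rule 22): 010000001000000
Gen 11 (rule 54): 111000011100000
Gen 12 (rule 22): 000100100010000

Answer: 000100100010000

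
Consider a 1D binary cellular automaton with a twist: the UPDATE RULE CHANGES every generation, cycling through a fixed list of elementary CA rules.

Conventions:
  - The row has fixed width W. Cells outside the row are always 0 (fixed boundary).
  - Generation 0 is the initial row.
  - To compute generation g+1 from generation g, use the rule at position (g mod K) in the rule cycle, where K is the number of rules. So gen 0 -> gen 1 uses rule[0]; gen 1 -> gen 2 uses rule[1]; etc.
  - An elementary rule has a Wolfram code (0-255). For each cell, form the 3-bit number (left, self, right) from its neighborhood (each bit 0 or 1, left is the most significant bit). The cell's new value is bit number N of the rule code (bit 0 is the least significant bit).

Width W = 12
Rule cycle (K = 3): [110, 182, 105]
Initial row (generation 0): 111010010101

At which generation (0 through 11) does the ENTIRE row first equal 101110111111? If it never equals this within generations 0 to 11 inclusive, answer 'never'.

Gen 0: 111010010101
Gen 1 (rule 110): 101110111111
Gen 2 (rule 182): 110101011110
Gen 3 (rule 105): 111010110010
Gen 4 (rule 110): 101111110110
Gen 5 (rule 182): 110111101001
Gen 6 (rule 105): 111100110000
Gen 7 (rule 110): 100101110000
Gen 8 (rule 182): 111110101000
Gen 9 (rule 105): 100011010011
Gen 10 (rule 110): 100111110111
Gen 11 (rule 182): 111011101010

Answer: 1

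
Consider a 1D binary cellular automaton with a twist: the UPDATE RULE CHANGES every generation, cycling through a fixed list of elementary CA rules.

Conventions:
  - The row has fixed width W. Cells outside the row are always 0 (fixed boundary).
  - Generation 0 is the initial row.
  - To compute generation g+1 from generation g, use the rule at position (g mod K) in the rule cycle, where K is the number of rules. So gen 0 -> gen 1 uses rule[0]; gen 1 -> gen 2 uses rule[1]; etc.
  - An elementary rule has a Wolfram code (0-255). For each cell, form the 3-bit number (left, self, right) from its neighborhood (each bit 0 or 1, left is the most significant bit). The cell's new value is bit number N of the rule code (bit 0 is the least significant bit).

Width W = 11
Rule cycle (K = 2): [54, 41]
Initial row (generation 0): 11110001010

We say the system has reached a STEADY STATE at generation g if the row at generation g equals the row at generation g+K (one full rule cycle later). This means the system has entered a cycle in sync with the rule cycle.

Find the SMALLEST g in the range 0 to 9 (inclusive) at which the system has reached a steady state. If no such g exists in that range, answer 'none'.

Answer: none

Derivation:
Gen 0: 11110001010
Gen 1 (rule 54): 00001011111
Gen 2 (rule 41): 11100110000
Gen 3 (rule 54): 00011001000
Gen 4 (rule 41): 11010000011
Gen 5 (rule 54): 00111000100
Gen 6 (rule 41): 10100010001
Gen 7 (rule 54): 11110111011
Gen 8 (rule 41): 10001100110
Gen 9 (rule 54): 11010011001
Gen 10 (rule 41): 10100010000
Gen 11 (rule 54): 11110111000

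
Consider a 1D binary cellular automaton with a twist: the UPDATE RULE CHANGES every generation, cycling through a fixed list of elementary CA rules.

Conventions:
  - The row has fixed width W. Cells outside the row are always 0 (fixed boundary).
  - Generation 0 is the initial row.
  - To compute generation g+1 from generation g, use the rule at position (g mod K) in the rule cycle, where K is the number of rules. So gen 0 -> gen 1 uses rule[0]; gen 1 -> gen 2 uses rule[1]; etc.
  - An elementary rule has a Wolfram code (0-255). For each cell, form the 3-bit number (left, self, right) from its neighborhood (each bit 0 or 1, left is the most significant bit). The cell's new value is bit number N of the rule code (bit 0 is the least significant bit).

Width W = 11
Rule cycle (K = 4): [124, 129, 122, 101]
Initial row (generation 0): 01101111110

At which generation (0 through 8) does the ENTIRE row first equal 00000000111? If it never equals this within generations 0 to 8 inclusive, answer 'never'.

Gen 0: 01101111110
Gen 1 (rule 124): 01111000011
Gen 2 (rule 129): 00110011000
Gen 3 (rule 122): 01111111100
Gen 4 (rule 101): 00000000101
Gen 5 (rule 124): 00000000111
Gen 6 (rule 129): 11111110010
Gen 7 (rule 122): 10000011101
Gen 8 (rule 101): 10111000111

Answer: 5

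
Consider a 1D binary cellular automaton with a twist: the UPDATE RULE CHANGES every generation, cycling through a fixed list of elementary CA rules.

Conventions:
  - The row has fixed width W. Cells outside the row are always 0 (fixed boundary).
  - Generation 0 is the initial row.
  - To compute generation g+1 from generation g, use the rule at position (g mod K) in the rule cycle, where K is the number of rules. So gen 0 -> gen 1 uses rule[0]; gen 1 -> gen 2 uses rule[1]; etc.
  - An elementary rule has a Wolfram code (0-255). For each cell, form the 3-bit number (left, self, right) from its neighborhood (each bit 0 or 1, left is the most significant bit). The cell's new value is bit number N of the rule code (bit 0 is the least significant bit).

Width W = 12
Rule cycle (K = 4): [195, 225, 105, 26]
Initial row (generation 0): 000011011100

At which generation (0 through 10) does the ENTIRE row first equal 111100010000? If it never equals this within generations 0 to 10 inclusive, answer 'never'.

Answer: never

Derivation:
Gen 0: 000011011100
Gen 1 (rule 195): 111101001101
Gen 2 (rule 225): 011110000110
Gen 3 (rule 105): 010010110110
Gen 4 (rule 26): 101100100101
Gen 5 (rule 195): 000101001000
Gen 6 (rule 225): 110010000011
Gen 7 (rule 105): 110000111011
Gen 8 (rule 26): 101001100010
Gen 9 (rule 195): 000010101100
Gen 10 (rule 225): 111001010101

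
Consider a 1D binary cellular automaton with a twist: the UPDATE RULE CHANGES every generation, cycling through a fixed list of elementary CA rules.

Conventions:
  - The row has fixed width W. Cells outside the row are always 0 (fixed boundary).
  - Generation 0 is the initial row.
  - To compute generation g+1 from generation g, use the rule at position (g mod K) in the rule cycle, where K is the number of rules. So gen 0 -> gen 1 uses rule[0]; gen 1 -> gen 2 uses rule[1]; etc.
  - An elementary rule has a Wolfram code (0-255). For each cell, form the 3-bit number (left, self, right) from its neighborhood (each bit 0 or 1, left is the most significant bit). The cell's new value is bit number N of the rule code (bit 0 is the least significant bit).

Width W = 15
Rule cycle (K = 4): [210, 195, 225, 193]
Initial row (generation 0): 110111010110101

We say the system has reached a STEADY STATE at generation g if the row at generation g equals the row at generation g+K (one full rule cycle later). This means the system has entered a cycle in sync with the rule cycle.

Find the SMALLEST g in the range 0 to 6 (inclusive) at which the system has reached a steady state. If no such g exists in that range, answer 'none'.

Gen 0: 110111010110101
Gen 1 (rule 210): 010011000010000
Gen 2 (rule 195): 100101011100111
Gen 3 (rule 225): 000010101100011
Gen 4 (rule 193): 111000000101001
Gen 5 (rule 210): 011100001000110
Gen 6 (rule 195): 101101110011010
Gen 7 (rule 225): 010110110001100
Gen 8 (rule 193): 000010010100101
Gen 9 (rule 210): 000101100011000
Gen 10 (rule 195): 111000101101011

Answer: none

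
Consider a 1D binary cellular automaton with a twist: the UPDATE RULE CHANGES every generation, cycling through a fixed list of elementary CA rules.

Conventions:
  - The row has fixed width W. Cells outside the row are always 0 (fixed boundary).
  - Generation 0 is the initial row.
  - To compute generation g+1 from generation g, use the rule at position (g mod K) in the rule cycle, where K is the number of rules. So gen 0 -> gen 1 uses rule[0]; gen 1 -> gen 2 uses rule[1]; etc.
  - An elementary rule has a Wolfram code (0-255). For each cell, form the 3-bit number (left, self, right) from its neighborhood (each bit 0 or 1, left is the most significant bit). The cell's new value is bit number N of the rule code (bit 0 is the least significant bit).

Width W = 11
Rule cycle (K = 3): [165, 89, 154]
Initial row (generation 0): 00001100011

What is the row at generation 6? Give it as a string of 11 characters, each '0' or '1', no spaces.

Answer: 10100011110

Derivation:
Gen 0: 00001100011
Gen 1 (rule 165): 11100001000
Gen 2 (rule 89): 10111100111
Gen 3 (rule 154): 00111011110
Gen 4 (rule 165): 10010101100
Gen 5 (rule 89): 01000001111
Gen 6 (rule 154): 10100011110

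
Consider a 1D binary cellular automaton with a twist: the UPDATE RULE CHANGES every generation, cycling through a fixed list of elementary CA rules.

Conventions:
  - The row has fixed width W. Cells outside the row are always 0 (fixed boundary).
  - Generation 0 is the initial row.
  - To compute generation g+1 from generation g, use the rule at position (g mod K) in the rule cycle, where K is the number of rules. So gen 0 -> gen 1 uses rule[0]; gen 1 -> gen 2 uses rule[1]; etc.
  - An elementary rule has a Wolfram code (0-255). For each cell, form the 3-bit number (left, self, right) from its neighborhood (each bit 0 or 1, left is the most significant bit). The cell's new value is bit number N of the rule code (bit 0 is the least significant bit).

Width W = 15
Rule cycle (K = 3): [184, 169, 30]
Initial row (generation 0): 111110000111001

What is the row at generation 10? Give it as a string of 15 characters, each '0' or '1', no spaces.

Answer: 011110101111101

Derivation:
Gen 0: 111110000111001
Gen 1 (rule 184): 111101000110100
Gen 2 (rule 169): 111010010101001
Gen 3 (rule 30): 100011110101111
Gen 4 (rule 184): 010011101011110
Gen 5 (rule 169): 000011010111100
Gen 6 (rule 30): 000110010100010
Gen 7 (rule 184): 000101001010001
Gen 8 (rule 169): 110010000100100
Gen 9 (rule 30): 101111001111110
Gen 10 (rule 184): 011110101111101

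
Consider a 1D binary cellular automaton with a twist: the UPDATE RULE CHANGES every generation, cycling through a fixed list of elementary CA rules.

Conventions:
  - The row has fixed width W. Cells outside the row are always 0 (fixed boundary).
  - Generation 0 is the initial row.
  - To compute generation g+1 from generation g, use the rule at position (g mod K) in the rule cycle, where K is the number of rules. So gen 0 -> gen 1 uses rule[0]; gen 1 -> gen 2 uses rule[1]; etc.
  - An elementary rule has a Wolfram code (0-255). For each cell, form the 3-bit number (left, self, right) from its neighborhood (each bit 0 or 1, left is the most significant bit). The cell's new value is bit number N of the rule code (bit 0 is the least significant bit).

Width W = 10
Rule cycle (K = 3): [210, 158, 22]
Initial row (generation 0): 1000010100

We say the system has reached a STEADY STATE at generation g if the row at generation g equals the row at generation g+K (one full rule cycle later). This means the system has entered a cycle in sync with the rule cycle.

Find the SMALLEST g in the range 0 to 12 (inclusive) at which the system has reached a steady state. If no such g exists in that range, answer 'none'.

Answer: 3

Derivation:
Gen 0: 1000010100
Gen 1 (rule 210): 0100100010
Gen 2 (rule 158): 1111110111
Gen 3 (rule 22): 0000000000
Gen 4 (rule 210): 0000000000
Gen 5 (rule 158): 0000000000
Gen 6 (rule 22): 0000000000
Gen 7 (rule 210): 0000000000
Gen 8 (rule 158): 0000000000
Gen 9 (rule 22): 0000000000
Gen 10 (rule 210): 0000000000
Gen 11 (rule 158): 0000000000
Gen 12 (rule 22): 0000000000
Gen 13 (rule 210): 0000000000
Gen 14 (rule 158): 0000000000
Gen 15 (rule 22): 0000000000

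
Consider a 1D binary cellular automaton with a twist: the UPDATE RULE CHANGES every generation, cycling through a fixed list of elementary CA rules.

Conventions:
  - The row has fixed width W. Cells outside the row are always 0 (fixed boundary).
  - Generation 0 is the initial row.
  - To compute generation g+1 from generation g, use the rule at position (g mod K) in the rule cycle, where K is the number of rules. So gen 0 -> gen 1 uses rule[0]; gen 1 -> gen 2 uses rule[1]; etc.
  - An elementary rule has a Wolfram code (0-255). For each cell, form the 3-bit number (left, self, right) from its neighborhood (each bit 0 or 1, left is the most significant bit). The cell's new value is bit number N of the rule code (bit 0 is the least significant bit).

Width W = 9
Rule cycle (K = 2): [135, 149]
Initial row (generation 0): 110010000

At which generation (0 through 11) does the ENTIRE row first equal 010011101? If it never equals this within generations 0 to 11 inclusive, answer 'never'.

Gen 0: 110010000
Gen 1 (rule 135): 000110111
Gen 2 (rule 149): 110000010
Gen 3 (rule 135): 000111110
Gen 4 (rule 149): 110011101
Gen 5 (rule 135): 000101001
Gen 6 (rule 149): 110101101
Gen 7 (rule 135): 000100001
Gen 8 (rule 149): 110111101
Gen 9 (rule 135): 000011001
Gen 10 (rule 149): 111000101
Gen 11 (rule 135): 010011101

Answer: 11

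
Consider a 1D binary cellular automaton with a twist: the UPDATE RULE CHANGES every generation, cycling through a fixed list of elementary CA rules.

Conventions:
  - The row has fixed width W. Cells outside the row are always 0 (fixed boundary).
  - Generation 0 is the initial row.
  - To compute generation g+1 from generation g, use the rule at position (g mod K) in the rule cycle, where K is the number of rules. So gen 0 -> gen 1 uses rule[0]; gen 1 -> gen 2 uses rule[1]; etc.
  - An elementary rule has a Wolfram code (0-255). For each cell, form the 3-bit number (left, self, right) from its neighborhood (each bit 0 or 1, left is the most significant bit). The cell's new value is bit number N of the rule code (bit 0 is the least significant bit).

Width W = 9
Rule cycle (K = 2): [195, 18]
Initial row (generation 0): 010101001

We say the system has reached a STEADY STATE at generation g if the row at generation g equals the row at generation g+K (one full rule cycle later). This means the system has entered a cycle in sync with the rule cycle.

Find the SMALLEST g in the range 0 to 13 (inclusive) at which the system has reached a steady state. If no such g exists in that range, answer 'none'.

Gen 0: 010101001
Gen 1 (rule 195): 100000010
Gen 2 (rule 18): 010000101
Gen 3 (rule 195): 100111000
Gen 4 (rule 18): 011000100
Gen 5 (rule 195): 101011001
Gen 6 (rule 18): 000000110
Gen 7 (rule 195): 111111010
Gen 8 (rule 18): 000000001
Gen 9 (rule 195): 111111110
Gen 10 (rule 18): 000000001
Gen 11 (rule 195): 111111110
Gen 12 (rule 18): 000000001
Gen 13 (rule 195): 111111110
Gen 14 (rule 18): 000000001
Gen 15 (rule 195): 111111110

Answer: 8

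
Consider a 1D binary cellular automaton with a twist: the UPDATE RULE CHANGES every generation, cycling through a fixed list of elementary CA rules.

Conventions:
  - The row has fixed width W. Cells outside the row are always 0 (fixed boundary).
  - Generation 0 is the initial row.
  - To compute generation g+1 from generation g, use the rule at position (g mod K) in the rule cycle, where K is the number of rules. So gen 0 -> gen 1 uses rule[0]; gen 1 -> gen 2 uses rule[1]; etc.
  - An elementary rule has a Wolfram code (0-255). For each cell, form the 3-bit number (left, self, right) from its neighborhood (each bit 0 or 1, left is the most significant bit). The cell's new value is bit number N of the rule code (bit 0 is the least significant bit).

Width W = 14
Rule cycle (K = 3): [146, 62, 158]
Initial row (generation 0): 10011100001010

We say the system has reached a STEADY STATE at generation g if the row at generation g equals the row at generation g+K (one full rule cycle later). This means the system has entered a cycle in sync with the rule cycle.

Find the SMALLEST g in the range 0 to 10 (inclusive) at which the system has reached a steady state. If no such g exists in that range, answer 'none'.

Answer: 6

Derivation:
Gen 0: 10011100001010
Gen 1 (rule 146): 01101010010001
Gen 2 (rule 62): 11011111111011
Gen 3 (rule 158): 10011111110010
Gen 4 (rule 146): 01101111101101
Gen 5 (rule 62): 11011000011011
Gen 6 (rule 158): 10010100110010
Gen 7 (rule 146): 01100011001101
Gen 8 (rule 62): 11010110111011
Gen 9 (rule 158): 10010100110010
Gen 10 (rule 146): 01100011001101
Gen 11 (rule 62): 11010110111011
Gen 12 (rule 158): 10010100110010
Gen 13 (rule 146): 01100011001101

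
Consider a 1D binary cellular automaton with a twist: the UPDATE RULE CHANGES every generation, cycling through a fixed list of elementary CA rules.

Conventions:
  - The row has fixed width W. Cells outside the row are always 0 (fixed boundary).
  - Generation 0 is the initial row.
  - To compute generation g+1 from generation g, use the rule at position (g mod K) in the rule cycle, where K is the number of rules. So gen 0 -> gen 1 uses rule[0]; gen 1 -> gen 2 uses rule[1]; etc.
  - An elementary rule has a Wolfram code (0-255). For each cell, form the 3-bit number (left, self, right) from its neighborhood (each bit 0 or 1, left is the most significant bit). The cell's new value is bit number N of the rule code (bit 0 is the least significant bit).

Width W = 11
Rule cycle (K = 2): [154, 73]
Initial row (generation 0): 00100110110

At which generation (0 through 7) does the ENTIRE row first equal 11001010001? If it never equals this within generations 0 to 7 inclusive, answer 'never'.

Gen 0: 00100110110
Gen 1 (rule 154): 01011100101
Gen 2 (rule 73): 00010100000
Gen 3 (rule 154): 00100010000
Gen 4 (rule 73): 10001000111
Gen 5 (rule 154): 01010101110
Gen 6 (rule 73): 00000001010
Gen 7 (rule 154): 00000010001

Answer: never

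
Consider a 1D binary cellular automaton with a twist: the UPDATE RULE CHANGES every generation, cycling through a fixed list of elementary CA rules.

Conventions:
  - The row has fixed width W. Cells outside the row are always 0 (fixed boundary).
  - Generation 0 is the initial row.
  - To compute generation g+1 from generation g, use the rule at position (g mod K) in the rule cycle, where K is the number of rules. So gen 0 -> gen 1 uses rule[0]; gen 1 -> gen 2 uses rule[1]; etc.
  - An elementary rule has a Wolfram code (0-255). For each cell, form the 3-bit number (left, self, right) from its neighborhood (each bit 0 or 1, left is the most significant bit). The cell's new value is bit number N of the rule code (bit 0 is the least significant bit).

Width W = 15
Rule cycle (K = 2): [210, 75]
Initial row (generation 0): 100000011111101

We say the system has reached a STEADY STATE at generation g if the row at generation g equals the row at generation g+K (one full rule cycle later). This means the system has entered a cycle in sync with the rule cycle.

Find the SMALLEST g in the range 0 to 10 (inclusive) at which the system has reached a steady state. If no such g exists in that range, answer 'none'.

Gen 0: 100000011111101
Gen 1 (rule 210): 010000101111100
Gen 2 (rule 75): 100111001000101
Gen 3 (rule 210): 011011110101000
Gen 4 (rule 75): 111010010000011
Gen 5 (rule 210): 011001101000101
Gen 6 (rule 75): 111011100011000
Gen 7 (rule 210): 011001110101100
Gen 8 (rule 75): 111011010001101
Gen 9 (rule 210): 011001001010100
Gen 10 (rule 75): 111010010000001
Gen 11 (rule 210): 011001101000010
Gen 12 (rule 75): 111011100011100

Answer: none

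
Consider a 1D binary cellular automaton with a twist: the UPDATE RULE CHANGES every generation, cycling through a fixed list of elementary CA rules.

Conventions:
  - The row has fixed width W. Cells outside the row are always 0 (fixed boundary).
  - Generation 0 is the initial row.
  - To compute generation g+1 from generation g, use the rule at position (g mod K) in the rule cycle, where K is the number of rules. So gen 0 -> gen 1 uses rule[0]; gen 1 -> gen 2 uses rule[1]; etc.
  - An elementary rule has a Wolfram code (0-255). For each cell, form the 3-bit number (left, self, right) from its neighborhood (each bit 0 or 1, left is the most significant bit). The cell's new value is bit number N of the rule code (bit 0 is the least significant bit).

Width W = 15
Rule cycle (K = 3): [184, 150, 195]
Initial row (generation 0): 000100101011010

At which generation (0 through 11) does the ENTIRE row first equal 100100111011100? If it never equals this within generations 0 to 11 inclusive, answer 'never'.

Answer: 9

Derivation:
Gen 0: 000100101011010
Gen 1 (rule 184): 000010010110101
Gen 2 (rule 150): 000111110000101
Gen 3 (rule 195): 111011110111000
Gen 4 (rule 184): 110111101110100
Gen 5 (rule 150): 000011000100110
Gen 6 (rule 195): 111101011001010
Gen 7 (rule 184): 111010110100101
Gen 8 (rule 150): 010010000111101
Gen 9 (rule 195): 100100111011100
Gen 10 (rule 184): 010010110111010
Gen 11 (rule 150): 111110000010011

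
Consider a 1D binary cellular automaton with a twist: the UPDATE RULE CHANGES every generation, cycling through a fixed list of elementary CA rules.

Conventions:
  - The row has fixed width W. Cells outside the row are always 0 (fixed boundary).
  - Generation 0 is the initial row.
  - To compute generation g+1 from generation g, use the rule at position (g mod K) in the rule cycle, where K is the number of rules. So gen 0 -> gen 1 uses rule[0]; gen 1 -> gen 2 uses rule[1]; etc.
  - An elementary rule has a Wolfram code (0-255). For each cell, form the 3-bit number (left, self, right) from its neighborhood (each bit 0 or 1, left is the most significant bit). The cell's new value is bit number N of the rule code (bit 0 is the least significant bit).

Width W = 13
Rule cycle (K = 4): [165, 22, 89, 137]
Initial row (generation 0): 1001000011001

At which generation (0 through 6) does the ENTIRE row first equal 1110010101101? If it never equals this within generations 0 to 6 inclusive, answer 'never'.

Answer: never

Derivation:
Gen 0: 1001000011001
Gen 1 (rule 165): 1001011000001
Gen 2 (rule 22): 1111000100011
Gen 3 (rule 89): 1001110011011
Gen 4 (rule 137): 0001100010010
Gen 5 (rule 165): 1100001010010
Gen 6 (rule 22): 0010011011111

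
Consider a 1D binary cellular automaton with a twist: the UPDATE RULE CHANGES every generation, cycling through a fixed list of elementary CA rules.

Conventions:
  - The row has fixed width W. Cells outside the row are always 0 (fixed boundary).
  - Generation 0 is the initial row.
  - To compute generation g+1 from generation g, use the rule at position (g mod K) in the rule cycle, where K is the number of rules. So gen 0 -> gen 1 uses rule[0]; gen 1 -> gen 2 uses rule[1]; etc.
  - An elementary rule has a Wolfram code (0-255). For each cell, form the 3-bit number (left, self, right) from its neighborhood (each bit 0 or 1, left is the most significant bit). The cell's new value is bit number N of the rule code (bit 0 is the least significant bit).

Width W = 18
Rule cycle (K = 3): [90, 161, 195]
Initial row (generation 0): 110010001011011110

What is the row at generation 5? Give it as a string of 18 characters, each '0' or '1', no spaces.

Answer: 110001000000110000

Derivation:
Gen 0: 110010001011011110
Gen 1 (rule 90): 111101010011010011
Gen 2 (rule 161): 011010100000100000
Gen 3 (rule 195): 101000001111001111
Gen 4 (rule 90): 000100011001111001
Gen 5 (rule 161): 110001000000110000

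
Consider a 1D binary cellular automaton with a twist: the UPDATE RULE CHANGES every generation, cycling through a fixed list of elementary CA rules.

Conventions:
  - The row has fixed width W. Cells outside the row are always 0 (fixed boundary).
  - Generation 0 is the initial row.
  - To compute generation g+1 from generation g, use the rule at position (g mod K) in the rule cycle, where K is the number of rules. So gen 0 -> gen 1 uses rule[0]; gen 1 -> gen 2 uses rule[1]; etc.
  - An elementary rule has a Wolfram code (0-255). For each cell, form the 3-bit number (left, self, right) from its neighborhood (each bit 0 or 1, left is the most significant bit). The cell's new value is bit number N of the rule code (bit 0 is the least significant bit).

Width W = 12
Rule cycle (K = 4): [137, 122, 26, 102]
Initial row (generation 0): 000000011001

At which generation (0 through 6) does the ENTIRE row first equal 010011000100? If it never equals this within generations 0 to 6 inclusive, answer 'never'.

Answer: 3

Derivation:
Gen 0: 000000011001
Gen 1 (rule 137): 111111010000
Gen 2 (rule 122): 100001101000
Gen 3 (rule 26): 010011000100
Gen 4 (rule 102): 110101001100
Gen 5 (rule 137): 100000001001
Gen 6 (rule 122): 010000010110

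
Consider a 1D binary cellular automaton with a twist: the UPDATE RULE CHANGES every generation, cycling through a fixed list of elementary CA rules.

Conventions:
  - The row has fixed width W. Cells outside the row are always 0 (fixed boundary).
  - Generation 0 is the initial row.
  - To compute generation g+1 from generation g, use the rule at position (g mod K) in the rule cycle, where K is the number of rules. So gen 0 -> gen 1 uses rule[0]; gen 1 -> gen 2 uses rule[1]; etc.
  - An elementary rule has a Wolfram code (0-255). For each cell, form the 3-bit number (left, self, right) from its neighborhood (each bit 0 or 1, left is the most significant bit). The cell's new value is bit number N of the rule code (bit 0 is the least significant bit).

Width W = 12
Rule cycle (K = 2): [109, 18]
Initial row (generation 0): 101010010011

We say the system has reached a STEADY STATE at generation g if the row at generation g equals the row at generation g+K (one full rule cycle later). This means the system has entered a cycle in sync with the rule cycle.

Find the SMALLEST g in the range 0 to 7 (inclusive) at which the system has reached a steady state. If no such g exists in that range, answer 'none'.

Gen 0: 101010010011
Gen 1 (rule 109): 111110010011
Gen 2 (rule 18): 000001101100
Gen 3 (rule 109): 111101111101
Gen 4 (rule 18): 000000000000
Gen 5 (rule 109): 111111111111
Gen 6 (rule 18): 000000000000
Gen 7 (rule 109): 111111111111
Gen 8 (rule 18): 000000000000
Gen 9 (rule 109): 111111111111

Answer: 4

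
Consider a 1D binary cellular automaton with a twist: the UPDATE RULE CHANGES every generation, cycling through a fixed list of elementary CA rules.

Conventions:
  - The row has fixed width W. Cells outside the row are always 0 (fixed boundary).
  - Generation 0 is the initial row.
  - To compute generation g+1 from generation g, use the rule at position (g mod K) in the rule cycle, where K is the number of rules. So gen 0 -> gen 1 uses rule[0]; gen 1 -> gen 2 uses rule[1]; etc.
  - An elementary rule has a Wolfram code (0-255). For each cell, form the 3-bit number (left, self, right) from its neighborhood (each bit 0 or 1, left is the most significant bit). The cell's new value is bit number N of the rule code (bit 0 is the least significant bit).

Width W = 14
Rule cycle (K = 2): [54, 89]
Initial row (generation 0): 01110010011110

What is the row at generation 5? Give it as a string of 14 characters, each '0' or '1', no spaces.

Answer: 11111111000111

Derivation:
Gen 0: 01110010011110
Gen 1 (rule 54): 10001111100001
Gen 2 (rule 89): 01101000111100
Gen 3 (rule 54): 10011101000010
Gen 4 (rule 89): 01010100111001
Gen 5 (rule 54): 11111111000111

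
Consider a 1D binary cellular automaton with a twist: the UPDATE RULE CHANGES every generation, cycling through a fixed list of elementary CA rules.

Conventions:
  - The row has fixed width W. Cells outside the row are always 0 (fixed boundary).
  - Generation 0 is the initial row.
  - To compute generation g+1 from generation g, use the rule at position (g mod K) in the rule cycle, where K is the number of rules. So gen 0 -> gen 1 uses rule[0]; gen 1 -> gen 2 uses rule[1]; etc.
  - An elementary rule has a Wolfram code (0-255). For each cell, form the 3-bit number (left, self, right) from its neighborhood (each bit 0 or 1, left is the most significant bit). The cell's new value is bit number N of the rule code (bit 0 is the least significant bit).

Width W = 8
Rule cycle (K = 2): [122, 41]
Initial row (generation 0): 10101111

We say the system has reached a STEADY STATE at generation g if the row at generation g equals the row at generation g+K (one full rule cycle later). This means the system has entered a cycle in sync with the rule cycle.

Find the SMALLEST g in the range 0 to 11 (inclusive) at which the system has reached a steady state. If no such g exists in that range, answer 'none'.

Gen 0: 10101111
Gen 1 (rule 122): 01011001
Gen 2 (rule 41): 00110000
Gen 3 (rule 122): 01111000
Gen 4 (rule 41): 01000011
Gen 5 (rule 122): 10100111
Gen 6 (rule 41): 01000100
Gen 7 (rule 122): 10101010
Gen 8 (rule 41): 01010100
Gen 9 (rule 122): 10101010
Gen 10 (rule 41): 01010100
Gen 11 (rule 122): 10101010
Gen 12 (rule 41): 01010100
Gen 13 (rule 122): 10101010

Answer: 7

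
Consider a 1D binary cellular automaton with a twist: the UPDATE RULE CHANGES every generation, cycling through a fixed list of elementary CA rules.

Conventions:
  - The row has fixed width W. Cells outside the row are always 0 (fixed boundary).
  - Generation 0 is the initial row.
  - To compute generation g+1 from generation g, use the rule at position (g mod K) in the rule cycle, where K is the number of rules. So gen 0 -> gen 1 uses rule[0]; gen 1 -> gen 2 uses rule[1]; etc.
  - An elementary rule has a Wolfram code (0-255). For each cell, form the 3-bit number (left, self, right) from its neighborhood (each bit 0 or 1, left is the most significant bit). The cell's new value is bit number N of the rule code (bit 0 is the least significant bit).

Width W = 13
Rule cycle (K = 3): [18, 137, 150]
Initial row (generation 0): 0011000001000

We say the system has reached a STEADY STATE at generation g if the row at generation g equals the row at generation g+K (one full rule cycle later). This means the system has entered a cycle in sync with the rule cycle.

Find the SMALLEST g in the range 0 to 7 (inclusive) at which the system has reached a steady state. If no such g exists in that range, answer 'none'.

Gen 0: 0011000001000
Gen 1 (rule 18): 0100100010100
Gen 2 (rule 137): 0000001000001
Gen 3 (rule 150): 0000011100011
Gen 4 (rule 18): 0000100010100
Gen 5 (rule 137): 1110001000001
Gen 6 (rule 150): 0101011100011
Gen 7 (rule 18): 1000000010100
Gen 8 (rule 137): 0011111000001
Gen 9 (rule 150): 0101110100011
Gen 10 (rule 18): 1000000010100

Answer: 7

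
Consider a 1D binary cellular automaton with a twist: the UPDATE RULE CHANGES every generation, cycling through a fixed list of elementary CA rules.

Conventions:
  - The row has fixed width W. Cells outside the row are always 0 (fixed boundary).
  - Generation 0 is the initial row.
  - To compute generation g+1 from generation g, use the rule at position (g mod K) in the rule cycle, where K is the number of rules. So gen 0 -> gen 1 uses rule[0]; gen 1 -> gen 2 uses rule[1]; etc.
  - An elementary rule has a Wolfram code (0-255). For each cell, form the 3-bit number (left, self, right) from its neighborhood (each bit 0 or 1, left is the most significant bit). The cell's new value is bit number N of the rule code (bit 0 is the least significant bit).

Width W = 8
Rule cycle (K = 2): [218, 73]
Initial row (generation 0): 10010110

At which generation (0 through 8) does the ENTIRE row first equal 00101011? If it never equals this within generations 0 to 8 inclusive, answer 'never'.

Answer: never

Derivation:
Gen 0: 10010110
Gen 1 (rule 218): 01100111
Gen 2 (rule 73): 01100101
Gen 3 (rule 218): 11111000
Gen 4 (rule 73): 10001011
Gen 5 (rule 218): 01010011
Gen 6 (rule 73): 00000011
Gen 7 (rule 218): 00000111
Gen 8 (rule 73): 11110101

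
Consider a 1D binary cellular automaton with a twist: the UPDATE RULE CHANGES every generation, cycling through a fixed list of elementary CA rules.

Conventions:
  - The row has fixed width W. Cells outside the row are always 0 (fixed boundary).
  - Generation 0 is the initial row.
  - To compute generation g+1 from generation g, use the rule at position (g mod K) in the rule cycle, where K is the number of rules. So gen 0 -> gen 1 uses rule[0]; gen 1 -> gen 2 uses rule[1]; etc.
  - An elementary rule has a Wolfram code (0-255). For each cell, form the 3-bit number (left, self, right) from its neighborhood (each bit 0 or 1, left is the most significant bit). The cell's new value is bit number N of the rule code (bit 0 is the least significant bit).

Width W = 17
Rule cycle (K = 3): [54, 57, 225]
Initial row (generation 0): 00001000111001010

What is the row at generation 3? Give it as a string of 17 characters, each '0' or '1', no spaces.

Gen 0: 00001000111001010
Gen 1 (rule 54): 00011101000111111
Gen 2 (rule 57): 11010010110100000
Gen 3 (rule 225): 01100001011001111

Answer: 01100001011001111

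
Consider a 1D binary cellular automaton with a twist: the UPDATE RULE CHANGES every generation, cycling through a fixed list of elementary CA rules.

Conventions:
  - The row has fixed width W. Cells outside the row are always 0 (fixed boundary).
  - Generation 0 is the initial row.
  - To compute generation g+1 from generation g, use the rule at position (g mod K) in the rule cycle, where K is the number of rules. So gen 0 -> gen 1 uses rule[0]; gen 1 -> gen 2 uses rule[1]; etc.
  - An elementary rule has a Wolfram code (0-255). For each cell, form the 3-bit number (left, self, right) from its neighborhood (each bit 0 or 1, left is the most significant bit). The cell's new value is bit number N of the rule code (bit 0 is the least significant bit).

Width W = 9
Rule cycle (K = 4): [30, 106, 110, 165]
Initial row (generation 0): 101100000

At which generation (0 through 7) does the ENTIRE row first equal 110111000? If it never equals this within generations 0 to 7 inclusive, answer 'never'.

Answer: 5

Derivation:
Gen 0: 101100000
Gen 1 (rule 30): 101010000
Gen 2 (rule 106): 010100000
Gen 3 (rule 110): 111100000
Gen 4 (rule 165): 011001111
Gen 5 (rule 30): 110111000
Gen 6 (rule 106): 111101000
Gen 7 (rule 110): 100111000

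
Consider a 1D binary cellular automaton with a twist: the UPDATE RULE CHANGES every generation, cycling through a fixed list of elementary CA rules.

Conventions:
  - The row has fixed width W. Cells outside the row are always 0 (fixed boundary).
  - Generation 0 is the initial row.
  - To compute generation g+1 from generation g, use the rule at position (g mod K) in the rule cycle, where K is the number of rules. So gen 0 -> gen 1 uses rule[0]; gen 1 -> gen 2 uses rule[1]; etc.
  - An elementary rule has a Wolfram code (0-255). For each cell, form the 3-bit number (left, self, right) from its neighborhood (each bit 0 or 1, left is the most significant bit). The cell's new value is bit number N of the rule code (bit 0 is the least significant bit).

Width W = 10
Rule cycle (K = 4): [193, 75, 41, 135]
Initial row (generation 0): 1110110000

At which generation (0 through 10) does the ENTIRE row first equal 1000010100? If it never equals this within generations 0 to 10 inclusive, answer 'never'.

Answer: 7

Derivation:
Gen 0: 1110110000
Gen 1 (rule 193): 0110010111
Gen 2 (rule 75): 1110100101
Gen 3 (rule 41): 1001000010
Gen 4 (rule 135): 1011011110
Gen 5 (rule 193): 0001001110
Gen 6 (rule 75): 1110011010
Gen 7 (rule 41): 1000010100
Gen 8 (rule 135): 1011110101
Gen 9 (rule 193): 0001110000
Gen 10 (rule 75): 1111010111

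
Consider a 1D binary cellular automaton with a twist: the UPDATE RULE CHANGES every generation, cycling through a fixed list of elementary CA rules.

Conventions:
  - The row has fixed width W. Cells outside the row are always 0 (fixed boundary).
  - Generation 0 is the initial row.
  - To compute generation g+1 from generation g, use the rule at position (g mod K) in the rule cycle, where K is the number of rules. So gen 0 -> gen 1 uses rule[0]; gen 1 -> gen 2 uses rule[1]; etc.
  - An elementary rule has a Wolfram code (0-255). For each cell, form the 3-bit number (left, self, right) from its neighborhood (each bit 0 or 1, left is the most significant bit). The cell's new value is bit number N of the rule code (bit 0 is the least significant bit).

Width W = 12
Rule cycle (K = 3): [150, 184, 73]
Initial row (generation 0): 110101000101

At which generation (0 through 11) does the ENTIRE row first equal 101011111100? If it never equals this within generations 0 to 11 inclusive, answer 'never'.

Gen 0: 110101000101
Gen 1 (rule 150): 000101101101
Gen 2 (rule 184): 000011011010
Gen 3 (rule 73): 111011011000
Gen 4 (rule 150): 010000000100
Gen 5 (rule 184): 001000000010
Gen 6 (rule 73): 100011111000
Gen 7 (rule 150): 110101110100
Gen 8 (rule 184): 101011101010
Gen 9 (rule 73): 000010100000
Gen 10 (rule 150): 000110110000
Gen 11 (rule 184): 000101101000

Answer: never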